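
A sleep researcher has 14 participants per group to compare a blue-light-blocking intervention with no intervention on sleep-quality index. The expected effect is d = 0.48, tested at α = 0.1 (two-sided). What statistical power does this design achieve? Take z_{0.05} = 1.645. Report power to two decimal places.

power ≈ 0.35

For two equal groups, power = Φ(d·√(n/2) − z_{α/2}).
d·√(n/2) = 0.48 × √(14/2) = 0.48 × 2.646 = 1.270.
z_β = 1.270 − 1.645 = -0.375.
Power = Φ(-0.375) = 0.354.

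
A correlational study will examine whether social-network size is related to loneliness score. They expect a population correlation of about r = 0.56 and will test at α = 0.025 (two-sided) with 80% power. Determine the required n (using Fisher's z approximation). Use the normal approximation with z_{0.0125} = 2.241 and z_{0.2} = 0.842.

Fisher's z: C = ½·ln((1+r)/(1−r)) = ½·ln(3.5455) = 0.6328.
n = ((z_{α/2} + z_β)/C)² + 3.
(2.241 + 0.842) / 0.6328 = 3.083 / 0.6328 = 4.872.
n = 4.872² + 3 = 23.74 + 3 = 26.7.
Round up.

n = 27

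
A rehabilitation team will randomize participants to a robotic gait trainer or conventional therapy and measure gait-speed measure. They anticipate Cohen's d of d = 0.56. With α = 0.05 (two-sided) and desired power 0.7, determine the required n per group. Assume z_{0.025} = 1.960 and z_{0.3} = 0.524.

n = 40 per group

For two independent groups with equal n: n = 2·((z_{α/2} + z_β) / d)².
z_{α/2} + z_β = 1.960 + 0.524 = 2.484.
n = 2 × (2.484 / 0.56)² = 2 × 4.436² = 2 × 19.68 = 39.4.
Round up to the next whole participant.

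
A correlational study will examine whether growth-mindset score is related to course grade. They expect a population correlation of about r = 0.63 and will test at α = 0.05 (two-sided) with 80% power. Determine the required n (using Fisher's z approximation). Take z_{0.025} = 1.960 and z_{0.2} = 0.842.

n = 18

Fisher's z: C = ½·ln((1+r)/(1−r)) = ½·ln(4.4054) = 0.7414.
n = ((z_{α/2} + z_β)/C)² + 3.
(1.960 + 0.842) / 0.7414 = 2.802 / 0.7414 = 3.779.
n = 3.779² + 3 = 14.28 + 3 = 17.3.
Round up.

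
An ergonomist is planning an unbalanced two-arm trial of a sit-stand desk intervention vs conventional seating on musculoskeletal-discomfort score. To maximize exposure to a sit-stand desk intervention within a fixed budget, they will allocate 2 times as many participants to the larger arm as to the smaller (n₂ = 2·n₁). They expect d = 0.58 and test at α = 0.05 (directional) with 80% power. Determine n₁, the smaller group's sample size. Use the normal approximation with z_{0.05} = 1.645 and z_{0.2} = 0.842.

With allocation ratio k = n₂/n₁ = 2, Var(x̄₁−x̄₂) = σ²(1/n₁ + 1/(k·n₁)) = σ²·(k+1)/(k·n₁).
So n₁ = (1 + 1/k)·((z_{α} + z_β)/d)² = 1.500 × (2.487/0.58)².
n₁ = 1.500 × 18.39 = 27.6.
Round up: n₁ = 28, giving n₂ = 2 × 28 = 56.

n₁ = 28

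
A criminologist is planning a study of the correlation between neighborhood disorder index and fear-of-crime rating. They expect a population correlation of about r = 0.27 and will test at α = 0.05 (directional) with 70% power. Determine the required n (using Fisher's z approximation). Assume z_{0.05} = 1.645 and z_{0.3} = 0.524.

Fisher's z: C = ½·ln((1+r)/(1−r)) = ½·ln(1.7397) = 0.2769.
n = ((z_{α} + z_β)/C)² + 3.
(1.645 + 0.524) / 0.2769 = 2.169 / 0.2769 = 7.833.
n = 7.833² + 3 = 61.36 + 3 = 64.4.
Round up.

n = 65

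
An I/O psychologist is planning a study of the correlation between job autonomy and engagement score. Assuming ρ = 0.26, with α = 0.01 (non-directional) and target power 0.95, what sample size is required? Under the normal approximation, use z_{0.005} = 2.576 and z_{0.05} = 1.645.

Fisher's z: C = ½·ln((1+r)/(1−r)) = ½·ln(1.7027) = 0.2661.
n = ((z_{α/2} + z_β)/C)² + 3.
(2.576 + 1.645) / 0.2661 = 4.221 / 0.2661 = 15.862.
n = 15.862² + 3 = 251.62 + 3 = 254.6.
Round up.

n = 255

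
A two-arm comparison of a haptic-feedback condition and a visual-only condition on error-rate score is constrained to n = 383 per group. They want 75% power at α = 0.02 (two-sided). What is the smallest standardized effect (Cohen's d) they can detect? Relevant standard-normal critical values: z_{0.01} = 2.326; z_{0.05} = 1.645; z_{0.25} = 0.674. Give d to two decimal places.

For two independent groups of n = 383 each: d_min = (z_{α/2} + z_β)·√(2/n).
z-sum = 2.326 + 0.674 = 3.000.
d_min = 3.000 × √(2/383) = 3.000 × 0.0723 = 0.217.

d_min ≈ 0.22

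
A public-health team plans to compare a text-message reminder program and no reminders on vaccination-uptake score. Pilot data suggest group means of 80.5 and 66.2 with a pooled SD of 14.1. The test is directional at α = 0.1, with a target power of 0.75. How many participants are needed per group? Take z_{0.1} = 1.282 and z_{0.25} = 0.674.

n = 8 per group

Cohen's d = |M₁ − M₂| / SD_pooled = |80.5 − 66.2| / 14.1 = 14.3 / 14.1 = 1.014.
For two independent groups with equal n: n = 2·((z_{α} + z_β) / d)².
z_{α} + z_β = 1.282 + 0.674 = 1.956.
n = 2 × (1.956 / 1.014)² = 2 × 1.929² = 2 × 3.72 = 7.4.
Round up to the next whole participant.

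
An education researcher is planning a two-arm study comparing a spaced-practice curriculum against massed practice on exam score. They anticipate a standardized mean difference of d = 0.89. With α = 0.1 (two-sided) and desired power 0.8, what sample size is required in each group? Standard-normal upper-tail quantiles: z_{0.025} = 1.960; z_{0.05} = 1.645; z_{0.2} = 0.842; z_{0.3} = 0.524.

n = 16 per group

For two independent groups with equal n: n = 2·((z_{α/2} + z_β) / d)².
z_{α/2} + z_β = 1.645 + 0.842 = 2.487.
n = 2 × (2.487 / 0.89)² = 2 × 2.794² = 2 × 7.81 = 15.6.
Round up to the next whole participant.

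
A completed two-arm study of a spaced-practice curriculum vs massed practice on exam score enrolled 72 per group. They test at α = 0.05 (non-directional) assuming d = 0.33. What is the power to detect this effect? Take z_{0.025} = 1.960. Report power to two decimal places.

power ≈ 0.51

For two equal groups, power = Φ(d·√(n/2) − z_{α/2}).
d·√(n/2) = 0.33 × √(72/2) = 0.33 × 6.000 = 1.980.
z_β = 1.980 − 1.960 = 0.020.
Power = Φ(0.020) = 0.508.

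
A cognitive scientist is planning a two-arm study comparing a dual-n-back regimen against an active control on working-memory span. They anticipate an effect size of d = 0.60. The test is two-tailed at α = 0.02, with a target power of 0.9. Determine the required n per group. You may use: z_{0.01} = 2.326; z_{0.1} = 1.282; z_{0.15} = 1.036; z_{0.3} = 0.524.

n = 73 per group

For two independent groups with equal n: n = 2·((z_{α/2} + z_β) / d)².
z_{α/2} + z_β = 2.326 + 1.282 = 3.608.
n = 2 × (3.608 / 0.60)² = 2 × 6.013² = 2 × 36.16 = 72.3.
Round up to the next whole participant.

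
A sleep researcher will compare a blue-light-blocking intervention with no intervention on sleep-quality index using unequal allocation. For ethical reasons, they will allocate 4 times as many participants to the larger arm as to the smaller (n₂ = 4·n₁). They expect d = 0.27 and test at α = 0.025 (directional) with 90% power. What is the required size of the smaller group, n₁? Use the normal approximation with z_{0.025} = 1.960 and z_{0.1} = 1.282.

n₁ = 181

With allocation ratio k = n₂/n₁ = 4, Var(x̄₁−x̄₂) = σ²(1/n₁ + 1/(k·n₁)) = σ²·(k+1)/(k·n₁).
So n₁ = (1 + 1/k)·((z_{α} + z_β)/d)² = 1.250 × (3.242/0.27)².
n₁ = 1.250 × 144.18 = 180.2.
Round up: n₁ = 181, giving n₂ = 4 × 181 = 724.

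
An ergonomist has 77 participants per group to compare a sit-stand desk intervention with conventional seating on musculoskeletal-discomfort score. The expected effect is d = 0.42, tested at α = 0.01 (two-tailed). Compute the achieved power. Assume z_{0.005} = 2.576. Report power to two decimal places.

For two equal groups, power = Φ(d·√(n/2) − z_{α/2}).
d·√(n/2) = 0.42 × √(77/2) = 0.42 × 6.205 = 2.606.
z_β = 2.606 − 2.576 = 0.030.
Power = Φ(0.030) = 0.512.

power ≈ 0.51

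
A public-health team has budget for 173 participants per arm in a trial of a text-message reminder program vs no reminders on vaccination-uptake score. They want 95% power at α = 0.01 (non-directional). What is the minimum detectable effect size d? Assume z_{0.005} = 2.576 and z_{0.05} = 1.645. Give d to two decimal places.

d_min ≈ 0.45

For two independent groups of n = 173 each: d_min = (z_{α/2} + z_β)·√(2/n).
z-sum = 2.576 + 1.645 = 4.221.
d_min = 4.221 × √(2/173) = 4.221 × 0.1075 = 0.454.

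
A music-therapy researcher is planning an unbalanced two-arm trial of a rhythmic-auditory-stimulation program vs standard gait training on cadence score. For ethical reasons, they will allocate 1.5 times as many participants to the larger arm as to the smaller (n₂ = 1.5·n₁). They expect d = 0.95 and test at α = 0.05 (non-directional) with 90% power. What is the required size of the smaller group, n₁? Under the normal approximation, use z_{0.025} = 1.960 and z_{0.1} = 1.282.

n₁ = 20

With allocation ratio k = n₂/n₁ = 1.5, Var(x̄₁−x̄₂) = σ²(1/n₁ + 1/(k·n₁)) = σ²·(k+1)/(k·n₁).
So n₁ = (1 + 1/k)·((z_{α/2} + z_β)/d)² = 1.667 × (3.242/0.95)².
n₁ = 1.667 × 11.65 = 19.4.
Round up: n₁ = 20, giving n₂ = 1.5 × 20 = 30.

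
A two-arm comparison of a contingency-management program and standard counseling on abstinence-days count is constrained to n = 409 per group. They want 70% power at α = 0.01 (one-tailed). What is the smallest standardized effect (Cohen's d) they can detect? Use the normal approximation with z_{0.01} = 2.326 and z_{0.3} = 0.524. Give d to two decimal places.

For two independent groups of n = 409 each: d_min = (z_{α} + z_β)·√(2/n).
z-sum = 2.326 + 0.524 = 2.850.
d_min = 2.850 × √(2/409) = 2.850 × 0.0699 = 0.199.

d_min ≈ 0.20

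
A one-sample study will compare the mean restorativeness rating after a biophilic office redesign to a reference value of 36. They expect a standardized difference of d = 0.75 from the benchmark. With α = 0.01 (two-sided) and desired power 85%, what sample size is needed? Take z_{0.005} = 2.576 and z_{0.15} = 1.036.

n = 24

For a one-sample test: n = ((z_{α/2} + z_β) / d)².
z_{α/2} + z_β = 2.576 + 1.036 = 3.612.
n = (3.612 / 0.75)² = 4.816² = 23.19.
Round up.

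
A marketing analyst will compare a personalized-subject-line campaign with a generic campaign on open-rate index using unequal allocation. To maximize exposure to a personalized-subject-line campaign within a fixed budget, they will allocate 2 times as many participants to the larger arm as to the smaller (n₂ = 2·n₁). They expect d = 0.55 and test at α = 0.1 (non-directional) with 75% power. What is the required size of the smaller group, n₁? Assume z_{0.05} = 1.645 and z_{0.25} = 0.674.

n₁ = 27

With allocation ratio k = n₂/n₁ = 2, Var(x̄₁−x̄₂) = σ²(1/n₁ + 1/(k·n₁)) = σ²·(k+1)/(k·n₁).
So n₁ = (1 + 1/k)·((z_{α/2} + z_β)/d)² = 1.500 × (2.319/0.55)².
n₁ = 1.500 × 17.78 = 26.7.
Round up: n₁ = 27, giving n₂ = 2 × 27 = 54.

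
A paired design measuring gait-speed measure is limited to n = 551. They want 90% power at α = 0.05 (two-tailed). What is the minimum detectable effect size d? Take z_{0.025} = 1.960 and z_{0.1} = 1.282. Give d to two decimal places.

d_min ≈ 0.14

For a single sample (or paired design) of n = 551: d_min = (z_{α/2} + z_β)/√n.
z-sum = 1.960 + 1.282 = 3.242.
d_min = 3.242 / √551 = 3.242 / 23.473 = 0.138.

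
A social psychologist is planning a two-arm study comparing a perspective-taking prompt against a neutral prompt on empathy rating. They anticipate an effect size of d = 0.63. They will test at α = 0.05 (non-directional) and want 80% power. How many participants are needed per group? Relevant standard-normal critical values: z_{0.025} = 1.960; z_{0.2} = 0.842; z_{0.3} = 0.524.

For two independent groups with equal n: n = 2·((z_{α/2} + z_β) / d)².
z_{α/2} + z_β = 1.960 + 0.842 = 2.802.
n = 2 × (2.802 / 0.63)² = 2 × 4.448² = 2 × 19.78 = 39.6.
Round up to the next whole participant.

n = 40 per group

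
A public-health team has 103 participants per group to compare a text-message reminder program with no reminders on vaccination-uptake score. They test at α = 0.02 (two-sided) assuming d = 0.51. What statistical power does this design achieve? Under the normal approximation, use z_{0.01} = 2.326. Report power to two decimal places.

power ≈ 0.91

For two equal groups, power = Φ(d·√(n/2) − z_{α/2}).
d·√(n/2) = 0.51 × √(103/2) = 0.51 × 7.176 = 3.660.
z_β = 3.660 − 2.326 = 1.334.
Power = Φ(1.334) = 0.909.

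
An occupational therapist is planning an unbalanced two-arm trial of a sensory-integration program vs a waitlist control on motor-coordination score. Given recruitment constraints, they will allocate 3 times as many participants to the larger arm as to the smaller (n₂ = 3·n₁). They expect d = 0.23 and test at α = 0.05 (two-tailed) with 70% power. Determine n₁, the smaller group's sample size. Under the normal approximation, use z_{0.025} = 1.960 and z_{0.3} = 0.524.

n₁ = 156

With allocation ratio k = n₂/n₁ = 3, Var(x̄₁−x̄₂) = σ²(1/n₁ + 1/(k·n₁)) = σ²·(k+1)/(k·n₁).
So n₁ = (1 + 1/k)·((z_{α/2} + z_β)/d)² = 1.333 × (2.484/0.23)².
n₁ = 1.333 × 116.64 = 155.5.
Round up: n₁ = 156, giving n₂ = 3 × 156 = 468.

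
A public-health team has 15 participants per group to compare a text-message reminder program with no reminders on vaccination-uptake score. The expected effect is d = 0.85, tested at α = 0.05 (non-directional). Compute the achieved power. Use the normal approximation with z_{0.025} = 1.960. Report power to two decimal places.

For two equal groups, power = Φ(d·√(n/2) − z_{α/2}).
d·√(n/2) = 0.85 × √(15/2) = 0.85 × 2.739 = 2.328.
z_β = 2.328 − 1.960 = 0.368.
Power = Φ(0.368) = 0.643.

power ≈ 0.64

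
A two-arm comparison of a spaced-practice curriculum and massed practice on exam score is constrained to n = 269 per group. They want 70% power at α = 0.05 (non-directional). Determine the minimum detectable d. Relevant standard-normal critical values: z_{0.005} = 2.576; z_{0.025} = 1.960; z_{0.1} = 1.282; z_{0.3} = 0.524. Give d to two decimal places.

For two independent groups of n = 269 each: d_min = (z_{α/2} + z_β)·√(2/n).
z-sum = 1.960 + 0.524 = 2.484.
d_min = 2.484 × √(2/269) = 2.484 × 0.0862 = 0.214.

d_min ≈ 0.21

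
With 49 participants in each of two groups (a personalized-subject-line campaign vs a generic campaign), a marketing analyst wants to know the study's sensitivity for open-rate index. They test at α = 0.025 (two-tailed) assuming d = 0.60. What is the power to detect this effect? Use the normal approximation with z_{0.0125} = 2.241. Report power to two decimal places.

For two equal groups, power = Φ(d·√(n/2) − z_{α/2}).
d·√(n/2) = 0.60 × √(49/2) = 0.60 × 4.950 = 2.970.
z_β = 2.970 − 2.241 = 0.729.
Power = Φ(0.729) = 0.767.

power ≈ 0.77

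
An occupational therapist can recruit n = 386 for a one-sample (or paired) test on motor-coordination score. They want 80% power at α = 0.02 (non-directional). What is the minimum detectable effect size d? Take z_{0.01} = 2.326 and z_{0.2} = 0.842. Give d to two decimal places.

d_min ≈ 0.16

For a single sample (or paired design) of n = 386: d_min = (z_{α/2} + z_β)/√n.
z-sum = 2.326 + 0.842 = 3.168.
d_min = 3.168 / √386 = 3.168 / 19.647 = 0.161.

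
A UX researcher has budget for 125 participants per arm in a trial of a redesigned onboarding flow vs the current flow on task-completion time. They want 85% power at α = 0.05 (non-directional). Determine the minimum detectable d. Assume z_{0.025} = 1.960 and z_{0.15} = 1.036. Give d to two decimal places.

For two independent groups of n = 125 each: d_min = (z_{α/2} + z_β)·√(2/n).
z-sum = 1.960 + 1.036 = 2.996.
d_min = 2.996 × √(2/125) = 2.996 × 0.1265 = 0.379.

d_min ≈ 0.38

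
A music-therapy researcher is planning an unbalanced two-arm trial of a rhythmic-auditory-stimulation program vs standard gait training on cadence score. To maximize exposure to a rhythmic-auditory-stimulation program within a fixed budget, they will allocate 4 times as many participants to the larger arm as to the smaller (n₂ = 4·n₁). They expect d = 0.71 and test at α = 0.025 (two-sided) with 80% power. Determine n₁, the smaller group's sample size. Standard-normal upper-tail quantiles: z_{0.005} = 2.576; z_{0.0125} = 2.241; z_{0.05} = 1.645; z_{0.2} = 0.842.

With allocation ratio k = n₂/n₁ = 4, Var(x̄₁−x̄₂) = σ²(1/n₁ + 1/(k·n₁)) = σ²·(k+1)/(k·n₁).
So n₁ = (1 + 1/k)·((z_{α/2} + z_β)/d)² = 1.250 × (3.083/0.71)².
n₁ = 1.250 × 18.86 = 23.6.
Round up: n₁ = 24, giving n₂ = 4 × 24 = 96.

n₁ = 24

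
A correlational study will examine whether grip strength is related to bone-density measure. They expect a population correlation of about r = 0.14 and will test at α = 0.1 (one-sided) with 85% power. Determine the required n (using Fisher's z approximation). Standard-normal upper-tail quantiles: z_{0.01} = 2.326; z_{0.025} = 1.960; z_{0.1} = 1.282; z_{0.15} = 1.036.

Fisher's z: C = ½·ln((1+r)/(1−r)) = ½·ln(1.3256) = 0.1409.
n = ((z_{α} + z_β)/C)² + 3.
(1.282 + 1.036) / 0.1409 = 2.318 / 0.1409 = 16.451.
n = 16.451² + 3 = 270.65 + 3 = 273.6.
Round up.

n = 274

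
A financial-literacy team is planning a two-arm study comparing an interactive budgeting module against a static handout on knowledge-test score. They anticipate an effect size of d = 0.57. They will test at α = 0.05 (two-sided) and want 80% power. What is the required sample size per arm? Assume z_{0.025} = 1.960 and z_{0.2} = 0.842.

n = 49 per group

For two independent groups with equal n: n = 2·((z_{α/2} + z_β) / d)².
z_{α/2} + z_β = 1.960 + 0.842 = 2.802.
n = 2 × (2.802 / 0.57)² = 2 × 4.916² = 2 × 24.16 = 48.3.
Round up to the next whole participant.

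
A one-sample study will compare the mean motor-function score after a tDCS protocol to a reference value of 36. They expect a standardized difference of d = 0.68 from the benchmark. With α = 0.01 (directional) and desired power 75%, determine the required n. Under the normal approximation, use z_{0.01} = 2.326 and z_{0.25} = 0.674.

n = 20

For a one-sample test: n = ((z_{α} + z_β) / d)².
z_{α} + z_β = 2.326 + 0.674 = 3.000.
n = (3.000 / 0.68)² = 4.412² = 19.46.
Round up.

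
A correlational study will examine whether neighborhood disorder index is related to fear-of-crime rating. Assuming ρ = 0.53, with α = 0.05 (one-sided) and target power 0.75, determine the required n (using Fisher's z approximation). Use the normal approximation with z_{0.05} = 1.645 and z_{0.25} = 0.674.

Fisher's z: C = ½·ln((1+r)/(1−r)) = ½·ln(3.2553) = 0.5901.
n = ((z_{α} + z_β)/C)² + 3.
(1.645 + 0.674) / 0.5901 = 2.319 / 0.5901 = 3.930.
n = 3.930² + 3 = 15.44 + 3 = 18.4.
Round up.

n = 19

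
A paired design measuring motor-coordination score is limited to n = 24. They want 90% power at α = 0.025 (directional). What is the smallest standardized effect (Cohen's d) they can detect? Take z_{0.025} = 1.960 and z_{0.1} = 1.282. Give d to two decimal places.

For a single sample (or paired design) of n = 24: d_min = (z_{α} + z_β)/√n.
z-sum = 1.960 + 1.282 = 3.242.
d_min = 3.242 / √24 = 3.242 / 4.899 = 0.662.

d_min ≈ 0.66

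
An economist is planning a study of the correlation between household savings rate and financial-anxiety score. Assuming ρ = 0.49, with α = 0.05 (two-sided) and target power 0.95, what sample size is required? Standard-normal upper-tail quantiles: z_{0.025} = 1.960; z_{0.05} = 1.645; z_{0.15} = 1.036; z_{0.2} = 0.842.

n = 49

Fisher's z: C = ½·ln((1+r)/(1−r)) = ½·ln(2.9216) = 0.5361.
n = ((z_{α/2} + z_β)/C)² + 3.
(1.960 + 1.645) / 0.5361 = 3.605 / 0.5361 = 6.724.
n = 6.724² + 3 = 45.22 + 3 = 48.2.
Round up.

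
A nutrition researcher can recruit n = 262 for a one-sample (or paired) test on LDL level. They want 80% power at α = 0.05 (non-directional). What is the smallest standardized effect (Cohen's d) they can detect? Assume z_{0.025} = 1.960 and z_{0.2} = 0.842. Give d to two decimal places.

For a single sample (or paired design) of n = 262: d_min = (z_{α/2} + z_β)/√n.
z-sum = 1.960 + 0.842 = 2.802.
d_min = 2.802 / √262 = 2.802 / 16.186 = 0.173.

d_min ≈ 0.17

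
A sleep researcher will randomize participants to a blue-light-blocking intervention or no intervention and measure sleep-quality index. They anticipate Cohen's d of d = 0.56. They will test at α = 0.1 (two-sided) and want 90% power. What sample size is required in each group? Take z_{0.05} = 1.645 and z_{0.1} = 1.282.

For two independent groups with equal n: n = 2·((z_{α/2} + z_β) / d)².
z_{α/2} + z_β = 1.645 + 1.282 = 2.927.
n = 2 × (2.927 / 0.56)² = 2 × 5.227² = 2 × 27.32 = 54.6.
Round up to the next whole participant.

n = 55 per group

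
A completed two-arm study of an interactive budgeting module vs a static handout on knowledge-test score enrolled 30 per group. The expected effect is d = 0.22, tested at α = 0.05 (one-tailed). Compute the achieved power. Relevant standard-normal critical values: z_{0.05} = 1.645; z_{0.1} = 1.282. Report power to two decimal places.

power ≈ 0.21

For two equal groups, power = Φ(d·√(n/2) − z_{α}).
d·√(n/2) = 0.22 × √(30/2) = 0.22 × 3.873 = 0.852.
z_β = 0.852 − 1.645 = -0.793.
Power = Φ(-0.793) = 0.214.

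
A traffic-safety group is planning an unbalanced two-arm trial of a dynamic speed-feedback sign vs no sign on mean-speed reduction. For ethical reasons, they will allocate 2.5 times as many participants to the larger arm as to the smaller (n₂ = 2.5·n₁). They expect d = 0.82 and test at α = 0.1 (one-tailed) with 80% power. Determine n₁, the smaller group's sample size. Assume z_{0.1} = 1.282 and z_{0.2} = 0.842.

With allocation ratio k = n₂/n₁ = 2.5, Var(x̄₁−x̄₂) = σ²(1/n₁ + 1/(k·n₁)) = σ²·(k+1)/(k·n₁).
So n₁ = (1 + 1/k)·((z_{α} + z_β)/d)² = 1.400 × (2.124/0.82)².
n₁ = 1.400 × 6.71 = 9.4.
Round up: n₁ = 10, giving n₂ = 2.5 × 10 = 25.

n₁ = 10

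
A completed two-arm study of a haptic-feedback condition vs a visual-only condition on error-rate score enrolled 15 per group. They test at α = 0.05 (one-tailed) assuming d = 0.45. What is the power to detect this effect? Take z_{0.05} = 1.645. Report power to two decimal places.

For two equal groups, power = Φ(d·√(n/2) − z_{α}).
d·√(n/2) = 0.45 × √(15/2) = 0.45 × 2.739 = 1.232.
z_β = 1.232 − 1.645 = -0.413.
Power = Φ(-0.413) = 0.340.

power ≈ 0.34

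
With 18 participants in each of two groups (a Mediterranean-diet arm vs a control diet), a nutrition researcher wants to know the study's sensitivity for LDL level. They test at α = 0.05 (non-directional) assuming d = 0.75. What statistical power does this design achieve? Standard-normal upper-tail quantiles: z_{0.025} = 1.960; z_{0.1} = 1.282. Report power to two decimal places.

For two equal groups, power = Φ(d·√(n/2) − z_{α/2}).
d·√(n/2) = 0.75 × √(18/2) = 0.75 × 3.000 = 2.250.
z_β = 2.250 − 1.960 = 0.290.
Power = Φ(0.290) = 0.614.

power ≈ 0.61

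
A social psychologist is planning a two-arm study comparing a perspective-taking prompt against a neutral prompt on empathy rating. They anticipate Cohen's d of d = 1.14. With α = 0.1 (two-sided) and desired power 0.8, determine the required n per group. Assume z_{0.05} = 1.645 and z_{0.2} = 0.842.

For two independent groups with equal n: n = 2·((z_{α/2} + z_β) / d)².
z_{α/2} + z_β = 1.645 + 0.842 = 2.487.
n = 2 × (2.487 / 1.14)² = 2 × 2.182² = 2 × 4.76 = 9.5.
Round up to the next whole participant.

n = 10 per group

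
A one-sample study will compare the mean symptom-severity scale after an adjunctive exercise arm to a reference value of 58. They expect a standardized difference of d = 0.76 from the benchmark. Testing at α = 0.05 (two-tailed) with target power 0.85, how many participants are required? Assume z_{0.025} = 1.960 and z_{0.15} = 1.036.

n = 16

For a one-sample test: n = ((z_{α/2} + z_β) / d)².
z_{α/2} + z_β = 1.960 + 1.036 = 2.996.
n = (2.996 / 0.76)² = 3.942² = 15.54.
Round up.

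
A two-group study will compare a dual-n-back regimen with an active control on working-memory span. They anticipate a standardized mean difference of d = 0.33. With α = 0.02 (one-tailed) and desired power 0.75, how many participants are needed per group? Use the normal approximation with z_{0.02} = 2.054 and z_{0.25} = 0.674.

For two independent groups with equal n: n = 2·((z_{α} + z_β) / d)².
z_{α} + z_β = 2.054 + 0.674 = 2.728.
n = 2 × (2.728 / 0.33)² = 2 × 8.267² = 2 × 68.34 = 136.7.
Round up to the next whole participant.

n = 137 per group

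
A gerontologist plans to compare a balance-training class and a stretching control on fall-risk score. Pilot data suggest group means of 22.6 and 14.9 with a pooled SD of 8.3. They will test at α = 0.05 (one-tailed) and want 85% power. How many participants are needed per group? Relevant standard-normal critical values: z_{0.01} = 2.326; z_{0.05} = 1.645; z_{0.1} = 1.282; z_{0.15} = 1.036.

n = 17 per group

Cohen's d = |M₁ − M₂| / SD_pooled = |22.6 − 14.9| / 8.3 = 7.7 / 8.3 = 0.928.
For two independent groups with equal n: n = 2·((z_{α} + z_β) / d)².
z_{α} + z_β = 1.645 + 1.036 = 2.681.
n = 2 × (2.681 / 0.928)² = 2 × 2.889² = 2 × 8.35 = 16.7.
Round up to the next whole participant.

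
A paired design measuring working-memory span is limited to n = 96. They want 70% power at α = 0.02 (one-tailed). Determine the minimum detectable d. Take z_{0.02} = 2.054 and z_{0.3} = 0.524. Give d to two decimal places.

For a single sample (or paired design) of n = 96: d_min = (z_{α} + z_β)/√n.
z-sum = 2.054 + 0.524 = 2.578.
d_min = 2.578 / √96 = 2.578 / 9.798 = 0.263.

d_min ≈ 0.26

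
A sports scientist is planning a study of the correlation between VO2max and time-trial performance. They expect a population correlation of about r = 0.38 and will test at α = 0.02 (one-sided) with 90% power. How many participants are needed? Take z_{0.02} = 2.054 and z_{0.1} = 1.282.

Fisher's z: C = ½·ln((1+r)/(1−r)) = ½·ln(2.2258) = 0.4001.
n = ((z_{α} + z_β)/C)² + 3.
(2.054 + 1.282) / 0.4001 = 3.336 / 0.4001 = 8.338.
n = 8.338² + 3 = 69.52 + 3 = 72.5.
Round up.

n = 73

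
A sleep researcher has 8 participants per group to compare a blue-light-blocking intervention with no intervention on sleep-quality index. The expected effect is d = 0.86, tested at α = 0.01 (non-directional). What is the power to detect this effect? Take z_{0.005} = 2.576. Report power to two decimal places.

For two equal groups, power = Φ(d·√(n/2) − z_{α/2}).
d·√(n/2) = 0.86 × √(8/2) = 0.86 × 2.000 = 1.720.
z_β = 1.720 − 2.576 = -0.856.
Power = Φ(-0.856) = 0.196.

power ≈ 0.20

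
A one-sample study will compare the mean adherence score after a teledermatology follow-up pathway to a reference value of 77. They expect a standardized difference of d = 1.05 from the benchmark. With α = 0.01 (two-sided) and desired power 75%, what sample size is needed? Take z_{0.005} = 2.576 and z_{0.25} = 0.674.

For a one-sample test: n = ((z_{α/2} + z_β) / d)².
z_{α/2} + z_β = 2.576 + 0.674 = 3.250.
n = (3.250 / 1.05)² = 3.095² = 9.58.
Round up.

n = 10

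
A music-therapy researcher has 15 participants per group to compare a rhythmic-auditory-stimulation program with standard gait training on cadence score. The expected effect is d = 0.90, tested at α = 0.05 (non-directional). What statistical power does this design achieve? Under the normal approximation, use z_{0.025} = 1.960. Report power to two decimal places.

power ≈ 0.69

For two equal groups, power = Φ(d·√(n/2) − z_{α/2}).
d·√(n/2) = 0.90 × √(15/2) = 0.90 × 2.739 = 2.465.
z_β = 2.465 − 1.960 = 0.505.
Power = Φ(0.505) = 0.693.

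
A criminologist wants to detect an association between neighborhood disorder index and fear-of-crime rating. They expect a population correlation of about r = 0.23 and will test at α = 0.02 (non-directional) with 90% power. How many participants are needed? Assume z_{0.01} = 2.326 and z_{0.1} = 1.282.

Fisher's z: C = ½·ln((1+r)/(1−r)) = ½·ln(1.5974) = 0.2342.
n = ((z_{α/2} + z_β)/C)² + 3.
(2.326 + 1.282) / 0.2342 = 3.608 / 0.2342 = 15.406.
n = 15.406² + 3 = 237.33 + 3 = 240.3.
Round up.

n = 241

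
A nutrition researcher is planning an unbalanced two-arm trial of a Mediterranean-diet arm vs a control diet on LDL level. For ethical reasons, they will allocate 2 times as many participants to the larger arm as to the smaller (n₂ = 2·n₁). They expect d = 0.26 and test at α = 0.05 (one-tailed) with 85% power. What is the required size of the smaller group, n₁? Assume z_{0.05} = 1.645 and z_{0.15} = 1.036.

With allocation ratio k = n₂/n₁ = 2, Var(x̄₁−x̄₂) = σ²(1/n₁ + 1/(k·n₁)) = σ²·(k+1)/(k·n₁).
So n₁ = (1 + 1/k)·((z_{α} + z_β)/d)² = 1.500 × (2.681/0.26)².
n₁ = 1.500 × 106.33 = 159.5.
Round up: n₁ = 160, giving n₂ = 2 × 160 = 320.

n₁ = 160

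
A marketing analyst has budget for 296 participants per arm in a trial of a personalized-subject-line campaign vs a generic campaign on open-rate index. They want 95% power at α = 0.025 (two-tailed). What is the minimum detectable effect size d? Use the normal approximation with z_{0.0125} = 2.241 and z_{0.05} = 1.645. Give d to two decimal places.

d_min ≈ 0.32

For two independent groups of n = 296 each: d_min = (z_{α/2} + z_β)·√(2/n).
z-sum = 2.241 + 1.645 = 3.886.
d_min = 3.886 × √(2/296) = 3.886 × 0.0822 = 0.319.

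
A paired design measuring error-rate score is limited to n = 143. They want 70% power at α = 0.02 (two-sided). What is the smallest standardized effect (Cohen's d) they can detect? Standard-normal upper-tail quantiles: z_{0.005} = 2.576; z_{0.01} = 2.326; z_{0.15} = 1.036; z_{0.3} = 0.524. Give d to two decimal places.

d_min ≈ 0.24

For a single sample (or paired design) of n = 143: d_min = (z_{α/2} + z_β)/√n.
z-sum = 2.326 + 0.524 = 2.850.
d_min = 2.850 / √143 = 2.850 / 11.958 = 0.238.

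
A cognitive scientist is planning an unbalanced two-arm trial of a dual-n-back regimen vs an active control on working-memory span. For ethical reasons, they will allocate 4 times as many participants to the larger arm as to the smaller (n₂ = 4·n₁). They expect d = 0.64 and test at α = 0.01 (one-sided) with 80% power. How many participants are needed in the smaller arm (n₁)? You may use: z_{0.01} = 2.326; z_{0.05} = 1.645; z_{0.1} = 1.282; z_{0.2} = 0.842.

n₁ = 31

With allocation ratio k = n₂/n₁ = 4, Var(x̄₁−x̄₂) = σ²(1/n₁ + 1/(k·n₁)) = σ²·(k+1)/(k·n₁).
So n₁ = (1 + 1/k)·((z_{α} + z_β)/d)² = 1.250 × (3.168/0.64)².
n₁ = 1.250 × 24.50 = 30.6.
Round up: n₁ = 31, giving n₂ = 4 × 31 = 124.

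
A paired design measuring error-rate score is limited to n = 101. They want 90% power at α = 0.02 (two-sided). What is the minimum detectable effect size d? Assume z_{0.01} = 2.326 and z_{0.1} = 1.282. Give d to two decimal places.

d_min ≈ 0.36

For a single sample (or paired design) of n = 101: d_min = (z_{α/2} + z_β)/√n.
z-sum = 2.326 + 1.282 = 3.608.
d_min = 3.608 / √101 = 3.608 / 10.050 = 0.359.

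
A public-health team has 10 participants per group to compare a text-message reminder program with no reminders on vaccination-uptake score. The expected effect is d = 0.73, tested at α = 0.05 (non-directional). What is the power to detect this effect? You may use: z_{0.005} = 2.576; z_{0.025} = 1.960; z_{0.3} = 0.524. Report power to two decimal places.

power ≈ 0.37

For two equal groups, power = Φ(d·√(n/2) − z_{α/2}).
d·√(n/2) = 0.73 × √(10/2) = 0.73 × 2.236 = 1.632.
z_β = 1.632 − 1.960 = -0.328.
Power = Φ(-0.328) = 0.372.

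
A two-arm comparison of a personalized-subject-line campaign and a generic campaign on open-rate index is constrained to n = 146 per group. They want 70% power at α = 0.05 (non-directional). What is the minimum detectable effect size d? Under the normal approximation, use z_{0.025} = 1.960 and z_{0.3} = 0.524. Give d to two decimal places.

d_min ≈ 0.29

For two independent groups of n = 146 each: d_min = (z_{α/2} + z_β)·√(2/n).
z-sum = 1.960 + 0.524 = 2.484.
d_min = 2.484 × √(2/146) = 2.484 × 0.1170 = 0.291.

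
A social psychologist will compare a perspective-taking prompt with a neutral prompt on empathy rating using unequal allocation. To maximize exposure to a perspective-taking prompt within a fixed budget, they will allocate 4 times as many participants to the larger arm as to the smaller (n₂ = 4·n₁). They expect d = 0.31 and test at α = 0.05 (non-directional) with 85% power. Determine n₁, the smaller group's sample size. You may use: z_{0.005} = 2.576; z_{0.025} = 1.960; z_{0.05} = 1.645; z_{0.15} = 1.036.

n₁ = 117

With allocation ratio k = n₂/n₁ = 4, Var(x̄₁−x̄₂) = σ²(1/n₁ + 1/(k·n₁)) = σ²·(k+1)/(k·n₁).
So n₁ = (1 + 1/k)·((z_{α/2} + z_β)/d)² = 1.250 × (2.996/0.31)².
n₁ = 1.250 × 93.40 = 116.8.
Round up: n₁ = 117, giving n₂ = 4 × 117 = 468.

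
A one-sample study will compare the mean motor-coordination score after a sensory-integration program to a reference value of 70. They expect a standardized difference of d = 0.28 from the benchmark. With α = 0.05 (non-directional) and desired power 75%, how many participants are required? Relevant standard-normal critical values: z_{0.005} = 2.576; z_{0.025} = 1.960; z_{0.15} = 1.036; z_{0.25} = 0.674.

For a one-sample test: n = ((z_{α/2} + z_β) / d)².
z_{α/2} + z_β = 1.960 + 0.674 = 2.634.
n = (2.634 / 0.28)² = 9.407² = 88.49.
Round up.

n = 89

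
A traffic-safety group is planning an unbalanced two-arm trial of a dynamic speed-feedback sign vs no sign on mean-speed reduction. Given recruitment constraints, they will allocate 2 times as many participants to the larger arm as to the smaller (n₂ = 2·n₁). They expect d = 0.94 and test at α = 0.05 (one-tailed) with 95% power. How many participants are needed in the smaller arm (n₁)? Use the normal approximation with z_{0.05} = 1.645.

n₁ = 19

With allocation ratio k = n₂/n₁ = 2, Var(x̄₁−x̄₂) = σ²(1/n₁ + 1/(k·n₁)) = σ²·(k+1)/(k·n₁).
So n₁ = (1 + 1/k)·((z_{α} + z_β)/d)² = 1.500 × (3.290/0.94)².
n₁ = 1.500 × 12.25 = 18.4.
Round up: n₁ = 19, giving n₂ = 2 × 19 = 38.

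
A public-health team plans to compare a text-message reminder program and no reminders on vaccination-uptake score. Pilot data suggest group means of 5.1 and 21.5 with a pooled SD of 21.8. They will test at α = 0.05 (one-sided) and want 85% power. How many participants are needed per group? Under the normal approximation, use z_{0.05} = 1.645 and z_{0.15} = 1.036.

n = 26 per group

Cohen's d = |M₁ − M₂| / SD_pooled = |5.1 − 21.5| / 21.8 = 16.4 / 21.8 = 0.752.
For two independent groups with equal n: n = 2·((z_{α} + z_β) / d)².
z_{α} + z_β = 1.645 + 1.036 = 2.681.
n = 2 × (2.681 / 0.752)² = 2 × 3.565² = 2 × 12.71 = 25.4.
Round up to the next whole participant.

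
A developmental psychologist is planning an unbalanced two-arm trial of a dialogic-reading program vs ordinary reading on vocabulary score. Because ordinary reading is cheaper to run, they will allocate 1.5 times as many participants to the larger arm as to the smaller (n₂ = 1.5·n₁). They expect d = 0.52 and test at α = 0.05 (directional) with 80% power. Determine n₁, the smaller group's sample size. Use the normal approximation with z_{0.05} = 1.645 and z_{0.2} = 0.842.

n₁ = 39

With allocation ratio k = n₂/n₁ = 1.5, Var(x̄₁−x̄₂) = σ²(1/n₁ + 1/(k·n₁)) = σ²·(k+1)/(k·n₁).
So n₁ = (1 + 1/k)·((z_{α} + z_β)/d)² = 1.667 × (2.487/0.52)².
n₁ = 1.667 × 22.87 = 38.1.
Round up: n₁ = 39, giving n₂ = ⌈1.5 × 39⌉ = ⌈58.5⌉ = 59.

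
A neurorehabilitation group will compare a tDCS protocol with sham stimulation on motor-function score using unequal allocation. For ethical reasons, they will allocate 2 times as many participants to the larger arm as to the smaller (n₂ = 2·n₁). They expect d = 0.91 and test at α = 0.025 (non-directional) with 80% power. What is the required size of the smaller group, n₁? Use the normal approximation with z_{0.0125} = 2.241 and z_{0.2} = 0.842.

With allocation ratio k = n₂/n₁ = 2, Var(x̄₁−x̄₂) = σ²(1/n₁ + 1/(k·n₁)) = σ²·(k+1)/(k·n₁).
So n₁ = (1 + 1/k)·((z_{α/2} + z_β)/d)² = 1.500 × (3.083/0.91)².
n₁ = 1.500 × 11.48 = 17.2.
Round up: n₁ = 18, giving n₂ = 2 × 18 = 36.

n₁ = 18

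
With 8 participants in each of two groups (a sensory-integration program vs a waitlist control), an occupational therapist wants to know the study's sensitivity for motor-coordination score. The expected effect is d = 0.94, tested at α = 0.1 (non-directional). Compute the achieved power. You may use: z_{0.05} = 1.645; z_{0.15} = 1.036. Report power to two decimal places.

For two equal groups, power = Φ(d·√(n/2) − z_{α/2}).
d·√(n/2) = 0.94 × √(8/2) = 0.94 × 2.000 = 1.880.
z_β = 1.880 − 1.645 = 0.235.
Power = Φ(0.235) = 0.593.

power ≈ 0.59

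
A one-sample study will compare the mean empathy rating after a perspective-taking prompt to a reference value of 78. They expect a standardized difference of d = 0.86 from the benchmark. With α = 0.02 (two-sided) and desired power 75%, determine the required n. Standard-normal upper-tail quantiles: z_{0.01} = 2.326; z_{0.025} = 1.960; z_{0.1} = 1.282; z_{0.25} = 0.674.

n = 13

For a one-sample test: n = ((z_{α/2} + z_β) / d)².
z_{α/2} + z_β = 2.326 + 0.674 = 3.000.
n = (3.000 / 0.86)² = 3.488² = 12.17.
Round up.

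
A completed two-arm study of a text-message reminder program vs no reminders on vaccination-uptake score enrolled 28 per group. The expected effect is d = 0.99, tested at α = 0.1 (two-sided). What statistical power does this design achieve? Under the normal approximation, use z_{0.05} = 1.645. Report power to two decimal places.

For two equal groups, power = Φ(d·√(n/2) − z_{α/2}).
d·√(n/2) = 0.99 × √(28/2) = 0.99 × 3.742 = 3.704.
z_β = 3.704 − 1.645 = 2.059.
Power = Φ(2.059) = 0.980.

power ≈ 0.98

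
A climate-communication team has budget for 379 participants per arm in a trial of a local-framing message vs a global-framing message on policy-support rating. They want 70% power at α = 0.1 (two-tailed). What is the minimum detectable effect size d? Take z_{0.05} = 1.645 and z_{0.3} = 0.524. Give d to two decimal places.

d_min ≈ 0.16

For two independent groups of n = 379 each: d_min = (z_{α/2} + z_β)·√(2/n).
z-sum = 1.645 + 0.524 = 2.169.
d_min = 2.169 × √(2/379) = 2.169 × 0.0726 = 0.158.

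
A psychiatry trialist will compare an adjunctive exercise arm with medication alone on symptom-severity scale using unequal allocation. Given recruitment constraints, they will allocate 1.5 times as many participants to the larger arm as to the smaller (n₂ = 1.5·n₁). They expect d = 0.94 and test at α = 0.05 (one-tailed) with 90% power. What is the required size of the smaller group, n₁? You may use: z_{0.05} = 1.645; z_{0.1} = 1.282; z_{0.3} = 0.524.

n₁ = 17

With allocation ratio k = n₂/n₁ = 1.5, Var(x̄₁−x̄₂) = σ²(1/n₁ + 1/(k·n₁)) = σ²·(k+1)/(k·n₁).
So n₁ = (1 + 1/k)·((z_{α} + z_β)/d)² = 1.667 × (2.927/0.94)².
n₁ = 1.667 × 9.70 = 16.2.
Round up: n₁ = 17, giving n₂ = ⌈1.5 × 17⌉ = ⌈25.5⌉ = 26.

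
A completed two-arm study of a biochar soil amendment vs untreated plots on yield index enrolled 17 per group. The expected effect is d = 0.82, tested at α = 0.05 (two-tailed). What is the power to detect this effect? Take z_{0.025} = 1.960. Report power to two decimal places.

For two equal groups, power = Φ(d·√(n/2) − z_{α/2}).
d·√(n/2) = 0.82 × √(17/2) = 0.82 × 2.915 = 2.391.
z_β = 2.391 − 1.960 = 0.431.
Power = Φ(0.431) = 0.667.

power ≈ 0.67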